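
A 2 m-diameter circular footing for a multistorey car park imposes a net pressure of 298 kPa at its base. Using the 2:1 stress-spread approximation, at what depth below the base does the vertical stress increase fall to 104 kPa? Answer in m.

z ≈ 1.39 m

2:1 spreading — at depth z the loaded area has grown by z in each plan dimension:
qD²/(D+z)² = Δσ_z ⇒ z = D(√(q/Δσ_z) − 1) = 2×(√(298/104) − 1) = 1.385 m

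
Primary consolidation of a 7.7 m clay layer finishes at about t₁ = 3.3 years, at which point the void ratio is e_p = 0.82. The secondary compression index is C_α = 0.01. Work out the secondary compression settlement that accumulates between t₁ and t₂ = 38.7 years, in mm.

S_s ≈ 45.2 mm

Secondary compression: S_s = C_α·H/(1+e_p)·log₁₀(t₂/t₁)
S_s = 0.01×7.7/(1+0.82)×log₁₀(38.7/3.3)
    = 0.04231 × 1.069 = 0.04524 m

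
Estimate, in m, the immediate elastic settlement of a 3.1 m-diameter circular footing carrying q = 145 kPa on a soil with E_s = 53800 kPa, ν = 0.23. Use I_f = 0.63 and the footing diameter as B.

S_e ≈ 0.00499 m

Immediate (elastic) settlement: S_e = q·B·(1−ν²)/E_s · I_f.
S_e = 145 × 3.1 × (1 − 0.23²) / 53800 × 0.63
    = 145 × 3.1 × 0.9471 / 53800 × 0.63
    = 0.004985 m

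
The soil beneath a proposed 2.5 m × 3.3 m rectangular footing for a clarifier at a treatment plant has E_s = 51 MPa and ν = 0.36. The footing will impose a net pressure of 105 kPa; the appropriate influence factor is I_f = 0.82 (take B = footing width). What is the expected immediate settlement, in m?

Immediate (elastic) settlement: S_e = q·B·(1−ν²)/E_s · I_f.
E_s = 51 MPa = 51000 kPa.
S_e = 105 × 2.5 × (1 − 0.36²) / 51000 × 0.82
    = 105 × 2.5 × 0.8704 / 51000 × 0.82
    = 0.003674 m

S_e ≈ 0.00367 m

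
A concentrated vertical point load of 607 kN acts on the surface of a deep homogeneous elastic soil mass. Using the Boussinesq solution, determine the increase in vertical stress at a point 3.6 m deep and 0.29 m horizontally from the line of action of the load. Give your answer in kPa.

Δσ_z ≈ 22 kPa

Boussinesq vertical stress below a point load on an elastic half-space:
Δσ_z = 3P/(2πz²) · [1 + (r/z)²]^(−5/2)
r/z = 0.29/3.6 = 0.080556; [1+(r/z)²]^(−5/2) = 0.98396.
Δσ_z = 3×607/(2π×3.6²) × 0.98396 = 22.363 × 0.98396 = 22 kPa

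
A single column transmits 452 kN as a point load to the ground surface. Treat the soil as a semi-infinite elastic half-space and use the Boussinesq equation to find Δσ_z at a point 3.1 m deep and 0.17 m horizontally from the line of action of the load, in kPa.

Δσ_z ≈ 22.3 kPa

Boussinesq vertical stress below a point load on an elastic half-space:
Δσ_z = 3P/(2πz²) · [1 + (r/z)²]^(−5/2)
r/z = 0.17/3.1 = 0.054839; [1+(r/z)²]^(−5/2) = 0.99252.
Δσ_z = 3×452/(2π×3.1²) × 0.99252 = 22.457 × 0.99252 = 22.29 kPa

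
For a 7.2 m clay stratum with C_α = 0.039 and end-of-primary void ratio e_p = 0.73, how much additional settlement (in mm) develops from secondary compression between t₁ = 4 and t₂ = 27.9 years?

S_s ≈ 137 mm

Secondary compression: S_s = C_α·H/(1+e_p)·log₁₀(t₂/t₁)
S_s = 0.039×7.2/(1+0.73)×log₁₀(27.9/4)
    = 0.1623 × 0.8435 = 0.1369 m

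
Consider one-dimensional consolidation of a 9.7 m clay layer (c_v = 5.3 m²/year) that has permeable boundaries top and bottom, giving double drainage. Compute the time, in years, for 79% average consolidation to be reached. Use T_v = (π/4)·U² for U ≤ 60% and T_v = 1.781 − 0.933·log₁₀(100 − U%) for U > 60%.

t ≈ 2.43 years

Drainage path length: H_d = H/2 = 4.85 m (double drainage).
U > 60%: T_v = 1.781 − 0.933·log₁₀(100 − 79) = 0.54737.
t = T_v·H_d²/c_v = 0.54737×4.85²/5.3 = 2.429 years.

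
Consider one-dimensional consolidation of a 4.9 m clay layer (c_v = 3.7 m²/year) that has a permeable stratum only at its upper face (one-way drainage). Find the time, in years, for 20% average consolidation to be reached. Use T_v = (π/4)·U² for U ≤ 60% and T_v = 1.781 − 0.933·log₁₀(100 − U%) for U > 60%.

t ≈ 0.204 years

Drainage path length: H_d = H = 4.9 m (single drainage).
U ≤ 60%: T_v = (π/4)·U² = (π/4)×0.2² = 0.031416.
t = T_v·H_d²/c_v = 0.031416×4.9²/3.7 = 0.2039 years.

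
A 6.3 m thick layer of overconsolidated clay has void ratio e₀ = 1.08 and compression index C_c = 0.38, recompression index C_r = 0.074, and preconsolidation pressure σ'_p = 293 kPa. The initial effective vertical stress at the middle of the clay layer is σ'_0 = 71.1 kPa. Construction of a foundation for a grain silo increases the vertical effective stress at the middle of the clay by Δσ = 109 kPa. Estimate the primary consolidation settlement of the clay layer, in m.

S_c ≈ 0.0905 m

Final effective stress: σ'_f = 71.1 + 109 = 180.1 kPa.
σ'_f = 180.1 ≤ σ'_p = 293 kPa, so the clay remains overconsolidated and only the recompression index applies:
S_c = C_r·H/(1+e₀)·log₁₀(σ'_f/σ'_0) = 0.074×6.3/2.08×log₁₀(180.1/71.1)
    = 0.22413 × 0.40364 = 0.09047 m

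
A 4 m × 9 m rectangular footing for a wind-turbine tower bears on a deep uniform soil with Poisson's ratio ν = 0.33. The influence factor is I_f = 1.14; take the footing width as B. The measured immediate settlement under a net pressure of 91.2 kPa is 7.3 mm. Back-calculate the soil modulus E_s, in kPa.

E_s ≈ 50800 kPa

S_e = q·B·(1−ν²)/E_s · I_f  ⇒  E_s = q·B·(1−ν²)·I_f / S_e.
E_s = 91.2 × 4 × 0.8911 × 1.14 / 0.0073 = 50760 kPa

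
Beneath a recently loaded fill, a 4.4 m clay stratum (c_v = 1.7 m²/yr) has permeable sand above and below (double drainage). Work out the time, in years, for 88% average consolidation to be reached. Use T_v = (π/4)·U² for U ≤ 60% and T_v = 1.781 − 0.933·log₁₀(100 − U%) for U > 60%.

t ≈ 2.2 years

Drainage path length: H_d = H/2 = 2.2 m (double drainage).
U > 60%: T_v = 1.781 − 0.933·log₁₀(100 − 88) = 0.77412.
t = T_v·H_d²/c_v = 0.77412×2.2²/1.7 = 2.204 years.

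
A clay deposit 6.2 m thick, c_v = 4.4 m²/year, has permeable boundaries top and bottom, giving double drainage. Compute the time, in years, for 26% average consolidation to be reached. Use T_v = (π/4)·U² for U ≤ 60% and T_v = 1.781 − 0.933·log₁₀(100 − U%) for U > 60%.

Drainage path length: H_d = H/2 = 3.1 m (double drainage).
U ≤ 60%: T_v = (π/4)·U² = (π/4)×0.26² = 0.053093.
t = T_v·H_d²/c_v = 0.053093×3.1²/4.4 = 0.116 years.

t ≈ 0.116 years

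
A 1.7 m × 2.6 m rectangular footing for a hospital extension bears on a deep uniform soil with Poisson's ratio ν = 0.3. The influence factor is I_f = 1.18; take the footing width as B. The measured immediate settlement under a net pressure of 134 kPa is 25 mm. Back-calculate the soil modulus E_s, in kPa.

E_s ≈ 9780 kPa

S_e = q·B·(1−ν²)/E_s · I_f  ⇒  E_s = q·B·(1−ν²)·I_f / S_e.
E_s = 134 × 1.7 × 0.91 × 1.18 / 0.025 = 9784 kPa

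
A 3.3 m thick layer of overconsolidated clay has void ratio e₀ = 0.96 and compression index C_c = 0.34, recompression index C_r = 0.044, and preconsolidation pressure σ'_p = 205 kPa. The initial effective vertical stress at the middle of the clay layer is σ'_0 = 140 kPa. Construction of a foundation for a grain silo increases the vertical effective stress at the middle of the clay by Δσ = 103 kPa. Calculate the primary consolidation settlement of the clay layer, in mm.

S_c ≈ 54.5 mm

Final effective stress: σ'_f = 140 + 103 = 243 kPa.
σ'_f = 243 > σ'_p = 205 kPa, so the stress path crosses the preconsolidation pressure — recompression up to σ'_p, then virgin compression beyond:
S_c = H/(1+e₀)·[C_r·log₁₀(σ'_p/σ'_0) + C_c·log₁₀(σ'_f/σ'_p)]
    = 3.3/1.96 × [0.044×log₁₀(205/140) + 0.34×log₁₀(243/205)]
    = 1.6837 × [0.0072875 + 0.02511] = 0.05455 m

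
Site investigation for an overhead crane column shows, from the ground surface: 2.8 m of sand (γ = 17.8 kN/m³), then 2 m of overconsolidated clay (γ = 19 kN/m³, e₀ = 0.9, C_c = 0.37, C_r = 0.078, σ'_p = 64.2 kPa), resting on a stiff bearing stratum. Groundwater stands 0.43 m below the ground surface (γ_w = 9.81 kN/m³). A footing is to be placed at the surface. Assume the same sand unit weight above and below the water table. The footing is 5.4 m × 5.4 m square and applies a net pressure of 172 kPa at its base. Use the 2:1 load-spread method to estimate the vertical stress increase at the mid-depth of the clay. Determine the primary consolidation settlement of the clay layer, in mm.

Mid-depth of clay below the ground surface: z = 2.8 + 2/2 = 3.8 m.
Total vertical stress at mid-clay: σ_v = 17.8×2.8 + 19×1 = 68.84 kPa.
Pore pressure: u = 9.81×(3.8 − 0.43) = 33.06 kPa.
Initial effective stress: σ'_0 = σ_v − u = 68.84 − 33.06 = 35.78 kPa.
Stress increase at mid-clay by the 2:1 spreading method:
Δσ = qBL/((B+z)(L+z)) = 172×5.4×5.4/((5.4+3.8)(5.4+3.8)) = 59.257 kPa
Final effective stress: σ'_f = 35.78 + 59.257 = 95.037 kPa.
σ'_f = 95.037 > σ'_p = 64.2 kPa, so the stress path crosses the preconsolidation pressure — recompression up to σ'_p, then virgin compression beyond:
S_c = H/(1+e₀)·[C_r·log₁₀(σ'_p/σ'_0) + C_c·log₁₀(σ'_f/σ'_p)]
    = 2/1.9 × [0.078×log₁₀(64.2/35.78) + 0.37×log₁₀(95.037/64.2)]
    = 1.0526 × [0.019804 + 0.063032] = 0.08719 m

S_c ≈ 87.2 mm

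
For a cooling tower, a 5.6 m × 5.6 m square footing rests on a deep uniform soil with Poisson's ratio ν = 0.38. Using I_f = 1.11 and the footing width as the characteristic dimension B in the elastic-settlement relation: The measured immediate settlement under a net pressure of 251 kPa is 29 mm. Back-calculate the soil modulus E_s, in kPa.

S_e = q·B·(1−ν²)/E_s · I_f  ⇒  E_s = q·B·(1−ν²)·I_f / S_e.
E_s = 251 × 5.6 × 0.8556 × 1.11 / 0.029 = 46030 kPa

E_s ≈ 46000 kPa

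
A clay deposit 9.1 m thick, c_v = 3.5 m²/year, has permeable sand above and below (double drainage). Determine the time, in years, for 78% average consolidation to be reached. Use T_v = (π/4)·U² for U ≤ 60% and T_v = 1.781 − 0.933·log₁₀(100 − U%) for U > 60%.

Drainage path length: H_d = H/2 = 4.55 m (double drainage).
U > 60%: T_v = 1.781 − 0.933·log₁₀(100 − 78) = 0.52852.
t = T_v·H_d²/c_v = 0.52852×4.55²/3.5 = 3.126 years.

t ≈ 3.13 years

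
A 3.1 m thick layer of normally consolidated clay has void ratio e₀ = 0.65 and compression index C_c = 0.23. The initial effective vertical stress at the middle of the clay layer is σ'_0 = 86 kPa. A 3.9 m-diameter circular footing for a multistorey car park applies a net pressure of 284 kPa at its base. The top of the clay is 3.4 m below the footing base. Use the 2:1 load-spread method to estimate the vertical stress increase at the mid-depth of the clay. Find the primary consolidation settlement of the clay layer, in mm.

S_c ≈ 93 mm

Mid-depth of clay below the footing base: z = 3.4 + 3.1/2 = 4.95 m.
Stress increase at mid-clay by the 2:1 spreading method:
Δσ ≈ qD²/(D+z)² = 284×3.9²/(3.9+4.95)² = 55.152 kPa
Final effective stress: σ'_f = σ'_0 + Δσ = 86 + 55.152 = 141.15 kPa.
Normally consolidated clay, so the full stress increment lies on the virgin compression line:
S_c = C_c·H/(1+e₀)·log₁₀(σ'_f/σ'_0) = 0.23×3.1/(1+0.65)×log₁₀(141.15/86)
    = 0.43212 × 0.21518 = 0.09298 m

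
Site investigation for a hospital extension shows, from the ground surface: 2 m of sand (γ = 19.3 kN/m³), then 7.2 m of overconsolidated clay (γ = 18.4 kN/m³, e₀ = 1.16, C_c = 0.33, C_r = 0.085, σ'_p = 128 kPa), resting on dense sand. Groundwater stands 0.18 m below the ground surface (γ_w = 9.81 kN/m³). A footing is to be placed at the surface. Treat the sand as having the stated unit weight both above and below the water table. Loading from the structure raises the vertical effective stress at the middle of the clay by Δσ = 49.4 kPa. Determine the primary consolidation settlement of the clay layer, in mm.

S_c ≈ 82.6 mm

Mid-depth of clay below the ground surface: z = 2 + 7.2/2 = 5.6 m.
Total vertical stress at mid-clay: σ_v = 19.3×2 + 18.4×3.6 = 104.84 kPa.
Pore pressure: u = 9.81×(5.6 − 0.18) = 53.17 kPa.
Initial effective stress: σ'_0 = σ_v − u = 104.84 − 53.17 = 51.67 kPa.
Final effective stress: σ'_f = 51.67 + 49.4 = 101.07 kPa.
σ'_f = 101.07 ≤ σ'_p = 128 kPa, so the clay remains overconsolidated and only the recompression index applies:
S_c = C_r·H/(1+e₀)·log₁₀(σ'_f/σ'_0) = 0.085×7.2/2.16×log₁₀(101.07/51.67)
    = 0.28333 × 0.29138 = 0.08256 m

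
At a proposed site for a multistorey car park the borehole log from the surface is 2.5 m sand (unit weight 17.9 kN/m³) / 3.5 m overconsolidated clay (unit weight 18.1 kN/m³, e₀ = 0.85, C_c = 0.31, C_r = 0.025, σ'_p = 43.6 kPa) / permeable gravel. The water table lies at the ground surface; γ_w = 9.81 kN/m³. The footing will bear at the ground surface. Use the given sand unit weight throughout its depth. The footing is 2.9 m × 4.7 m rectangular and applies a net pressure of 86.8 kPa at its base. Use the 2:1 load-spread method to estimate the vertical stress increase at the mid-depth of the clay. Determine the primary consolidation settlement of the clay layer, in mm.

Mid-depth of clay below the ground surface: z = 2.5 + 3.5/2 = 4.25 m.
Total vertical stress at mid-clay: σ_v = 17.9×2.5 + 18.1×1.75 = 76.425 kPa.
Pore pressure: u = 9.81×(4.25 − 0) = 41.693 kPa.
Initial effective stress: σ'_0 = σ_v − u = 76.425 − 41.693 = 34.732 kPa.
Stress increase at mid-clay by the 2:1 spreading method:
Δσ = qBL/((B+z)(L+z)) = 86.8×2.9×4.7/((2.9+4.25)(4.7+4.25)) = 18.488 kPa
Final effective stress: σ'_f = 34.732 + 18.488 = 53.22 kPa.
σ'_f = 53.22 > σ'_p = 43.6 kPa, so the stress path crosses the preconsolidation pressure — recompression up to σ'_p, then virgin compression beyond:
S_c = H/(1+e₀)·[C_r·log₁₀(σ'_p/σ'_0) + C_c·log₁₀(σ'_f/σ'_p)]
    = 3.5/1.85 × [0.025×log₁₀(43.6/34.732) + 0.31×log₁₀(53.22/43.6)]
    = 1.8919 × [0.0024689 + 0.026842] = 0.05545 m

S_c ≈ 55.5 mm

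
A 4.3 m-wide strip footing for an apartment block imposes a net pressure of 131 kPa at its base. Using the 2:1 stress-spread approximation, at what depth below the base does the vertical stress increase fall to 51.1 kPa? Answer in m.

z ≈ 6.72 m

2:1 spreading — at depth z the loaded area has grown by z in each plan dimension:
qB/(B+z) = Δσ_z ⇒ z = qB/Δσ_z − B = 131×4.3/51.1 − 4.3 = 6.723 m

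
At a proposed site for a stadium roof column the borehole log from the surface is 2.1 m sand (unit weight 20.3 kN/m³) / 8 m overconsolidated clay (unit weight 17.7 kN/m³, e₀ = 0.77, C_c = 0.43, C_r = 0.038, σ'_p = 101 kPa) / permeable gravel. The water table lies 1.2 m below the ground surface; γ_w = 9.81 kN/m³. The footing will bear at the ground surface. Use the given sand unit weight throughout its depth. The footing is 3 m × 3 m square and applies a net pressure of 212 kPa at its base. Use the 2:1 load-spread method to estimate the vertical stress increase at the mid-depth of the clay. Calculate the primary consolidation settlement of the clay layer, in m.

Mid-depth of clay below the ground surface: z = 2.1 + 8/2 = 6.1 m.
Total vertical stress at mid-clay: σ_v = 20.3×2.1 + 17.7×4 = 113.43 kPa.
Pore pressure: u = 9.81×(6.1 − 1.2) = 48.069 kPa.
Initial effective stress: σ'_0 = σ_v − u = 113.43 − 48.069 = 65.361 kPa.
Stress increase at mid-clay by the 2:1 spreading method:
Δσ = qBL/((B+z)(L+z)) = 212×3×3/((3+6.1)(3+6.1)) = 23.041 kPa
Final effective stress: σ'_f = 65.361 + 23.041 = 88.402 kPa.
σ'_f = 88.402 ≤ σ'_p = 101 kPa, so the clay remains overconsolidated and only the recompression index applies:
S_c = C_r·H/(1+e₀)·log₁₀(σ'_f/σ'_0) = 0.038×8/1.77×log₁₀(88.402/65.361)
    = 0.17175 × 0.13114 = 0.02252 m

S_c ≈ 0.0225 m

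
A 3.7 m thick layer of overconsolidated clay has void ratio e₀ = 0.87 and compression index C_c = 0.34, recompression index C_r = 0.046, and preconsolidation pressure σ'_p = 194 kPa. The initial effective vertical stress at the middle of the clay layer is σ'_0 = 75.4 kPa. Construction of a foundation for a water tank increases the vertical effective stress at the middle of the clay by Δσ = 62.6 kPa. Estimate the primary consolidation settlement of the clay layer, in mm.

S_c ≈ 23.9 mm

Final effective stress: σ'_f = 75.4 + 62.6 = 138 kPa.
σ'_f = 138 ≤ σ'_p = 194 kPa, so the clay remains overconsolidated and only the recompression index applies:
S_c = C_r·H/(1+e₀)·log₁₀(σ'_f/σ'_0) = 0.046×3.7/1.87×log₁₀(138/75.4)
    = 0.091016 × 0.26251 = 0.02389 m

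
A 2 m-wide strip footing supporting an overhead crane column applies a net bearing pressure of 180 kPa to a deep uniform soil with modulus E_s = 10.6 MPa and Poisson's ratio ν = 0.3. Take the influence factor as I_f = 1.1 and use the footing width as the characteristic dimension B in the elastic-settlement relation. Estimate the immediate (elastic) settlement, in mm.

Immediate (elastic) settlement: S_e = q·B·(1−ν²)/E_s · I_f.
E_s = 10.6 MPa = 10600 kPa.
S_e = 180 × 2 × (1 − 0.3²) / 10600 × 1.1
    = 180 × 2 × 0.91 / 10600 × 1.1
    = 0.034 m = 34 mm

S_e ≈ 34 mm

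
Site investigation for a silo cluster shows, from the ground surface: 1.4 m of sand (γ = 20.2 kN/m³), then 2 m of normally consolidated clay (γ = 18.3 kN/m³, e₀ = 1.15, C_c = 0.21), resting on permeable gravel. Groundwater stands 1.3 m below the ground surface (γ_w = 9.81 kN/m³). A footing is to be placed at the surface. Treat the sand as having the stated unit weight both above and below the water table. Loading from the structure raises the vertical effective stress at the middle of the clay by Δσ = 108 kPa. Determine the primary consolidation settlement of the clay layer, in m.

Mid-depth of clay below the ground surface: z = 1.4 + 2/2 = 2.4 m.
Total vertical stress at mid-clay: σ_v = 20.2×1.4 + 18.3×1 = 46.58 kPa.
Pore pressure: u = 9.81×(2.4 − 1.3) = 10.791 kPa.
Initial effective stress: σ'_0 = σ_v − u = 46.58 − 10.791 = 35.789 kPa.
Final effective stress: σ'_f = σ'_0 + Δσ = 35.789 + 108 = 143.79 kPa.
Normally consolidated clay, so the full stress increment lies on the virgin compression line:
S_c = C_c·H/(1+e₀)·log₁₀(σ'_f/σ'_0) = 0.21×2/(1+1.15)×log₁₀(143.79/35.789)
    = 0.19535 × 0.60398 = 0.118 m

S_c ≈ 0.118 m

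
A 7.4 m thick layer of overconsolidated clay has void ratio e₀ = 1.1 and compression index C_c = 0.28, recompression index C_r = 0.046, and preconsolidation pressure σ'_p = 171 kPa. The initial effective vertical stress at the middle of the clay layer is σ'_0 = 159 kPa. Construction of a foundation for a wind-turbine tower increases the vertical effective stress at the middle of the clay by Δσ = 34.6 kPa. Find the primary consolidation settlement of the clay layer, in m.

S_c ≈ 0.0583 m

Final effective stress: σ'_f = 159 + 34.6 = 193.6 kPa.
σ'_f = 193.6 > σ'_p = 171 kPa, so the stress path crosses the preconsolidation pressure — recompression up to σ'_p, then virgin compression beyond:
S_c = H/(1+e₀)·[C_r·log₁₀(σ'_p/σ'_0) + C_c·log₁₀(σ'_f/σ'_p)]
    = 7.4/2.1 × [0.046×log₁₀(171/159) + 0.28×log₁₀(193.6/171)]
    = 3.5238 × [0.0014536 + 0.015095] = 0.05831 m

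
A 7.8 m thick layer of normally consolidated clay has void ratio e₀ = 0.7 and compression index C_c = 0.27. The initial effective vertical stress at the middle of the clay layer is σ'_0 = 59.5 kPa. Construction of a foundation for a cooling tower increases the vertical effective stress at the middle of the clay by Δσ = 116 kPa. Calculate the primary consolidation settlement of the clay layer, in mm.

S_c ≈ 582 mm

Final effective stress: σ'_f = σ'_0 + Δσ = 59.5 + 116 = 175.5 kPa.
Normally consolidated clay, so the full stress increment lies on the virgin compression line:
S_c = C_c·H/(1+e₀)·log₁₀(σ'_f/σ'_0) = 0.27×7.8/(1+0.7)×log₁₀(175.5/59.5)
    = 1.2388 × 0.46976 = 0.5819 m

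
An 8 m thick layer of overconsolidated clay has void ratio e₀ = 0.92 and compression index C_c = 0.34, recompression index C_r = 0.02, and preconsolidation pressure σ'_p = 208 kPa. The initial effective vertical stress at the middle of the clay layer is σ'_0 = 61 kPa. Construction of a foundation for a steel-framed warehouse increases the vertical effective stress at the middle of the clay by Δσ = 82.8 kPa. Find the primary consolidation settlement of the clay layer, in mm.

Final effective stress: σ'_f = 61 + 82.8 = 143.8 kPa.
σ'_f = 143.8 ≤ σ'_p = 208 kPa, so the clay remains overconsolidated and only the recompression index applies:
S_c = C_r·H/(1+e₀)·log₁₀(σ'_f/σ'_0) = 0.02×8/1.92×log₁₀(143.8/61)
    = 0.083334 × 0.37243 = 0.03104 m

S_c ≈ 31 mm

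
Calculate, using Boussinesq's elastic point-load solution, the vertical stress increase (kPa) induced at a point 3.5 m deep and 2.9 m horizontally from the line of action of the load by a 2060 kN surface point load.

Boussinesq vertical stress below a point load on an elastic half-space:
Δσ_z = 3P/(2πz²) · [1 + (r/z)²]^(−5/2)
r/z = 2.9/3.5 = 0.82857; [1+(r/z)²]^(−5/2) = 0.27072.
Δσ_z = 3×2060/(2π×3.5²) × 0.27072 = 80.292 × 0.27072 = 21.74 kPa

Δσ_z ≈ 21.7 kPa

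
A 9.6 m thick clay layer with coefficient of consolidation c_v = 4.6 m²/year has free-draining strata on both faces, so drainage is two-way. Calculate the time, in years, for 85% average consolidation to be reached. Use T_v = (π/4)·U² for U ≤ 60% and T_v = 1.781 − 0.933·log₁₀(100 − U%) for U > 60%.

t ≈ 3.42 years

Drainage path length: H_d = H/2 = 4.8 m (double drainage).
U > 60%: T_v = 1.781 − 0.933·log₁₀(100 − 85) = 0.68371.
t = T_v·H_d²/c_v = 0.68371×4.8²/4.6 = 3.424 years.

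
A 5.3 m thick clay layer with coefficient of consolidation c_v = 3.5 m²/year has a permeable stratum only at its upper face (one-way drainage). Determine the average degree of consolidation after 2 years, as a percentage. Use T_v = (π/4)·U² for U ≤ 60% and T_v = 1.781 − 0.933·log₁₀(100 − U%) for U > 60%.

U ≈ 56.3 %

Drainage path length: H_d = H = 5.3 m (single drainage).
T_v = c_v·t/H_d² = 3.5×2/5.3² = 0.2492.
T_v = 0.2492 corresponds to the U ≤ 60% branch:
U = √(4T_v/π) = 0.5633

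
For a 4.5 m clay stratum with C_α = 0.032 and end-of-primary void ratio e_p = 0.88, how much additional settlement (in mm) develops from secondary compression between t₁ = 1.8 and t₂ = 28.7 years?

Secondary compression: S_s = C_α·H/(1+e_p)·log₁₀(t₂/t₁)
S_s = 0.032×4.5/(1+0.88)×log₁₀(28.7/1.8)
    = 0.0766 × 1.203 = 0.09211 m

S_s ≈ 92.1 mm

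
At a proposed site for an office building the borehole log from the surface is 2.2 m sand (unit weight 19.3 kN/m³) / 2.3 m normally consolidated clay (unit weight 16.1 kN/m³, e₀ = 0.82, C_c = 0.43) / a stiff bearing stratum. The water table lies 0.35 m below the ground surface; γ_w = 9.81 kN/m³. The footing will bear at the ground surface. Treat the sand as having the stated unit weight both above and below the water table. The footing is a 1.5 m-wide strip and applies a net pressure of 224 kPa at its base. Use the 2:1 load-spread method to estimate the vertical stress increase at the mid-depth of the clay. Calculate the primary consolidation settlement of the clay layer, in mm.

Mid-depth of clay below the ground surface: z = 2.2 + 2.3/2 = 3.35 m.
Total vertical stress at mid-clay: σ_v = 19.3×2.2 + 16.1×1.15 = 60.975 kPa.
Pore pressure: u = 9.81×(3.35 − 0.35) = 29.43 kPa.
Initial effective stress: σ'_0 = σ_v − u = 60.975 − 29.43 = 31.545 kPa.
Stress increase at mid-clay by the 2:1 spreading method:
Δσ = qB/(B+z) = 224×1.5/(1.5+3.35) = 69.278 kPa
Final effective stress: σ'_f = σ'_0 + Δσ = 31.545 + 69.278 = 100.82 kPa.
Normally consolidated clay, so the full stress increment lies on the virgin compression line:
S_c = C_c·H/(1+e₀)·log₁₀(σ'_f/σ'_0) = 0.43×2.3/(1+0.82)×log₁₀(100.82/31.545)
    = 0.54341 × 0.50462 = 0.2742 m

S_c ≈ 274 mm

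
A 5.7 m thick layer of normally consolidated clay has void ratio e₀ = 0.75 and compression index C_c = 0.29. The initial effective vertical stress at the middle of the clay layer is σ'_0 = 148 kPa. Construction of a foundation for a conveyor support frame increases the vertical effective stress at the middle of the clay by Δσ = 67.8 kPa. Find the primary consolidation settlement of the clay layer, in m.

S_c ≈ 0.155 m

Final effective stress: σ'_f = σ'_0 + Δσ = 148 + 67.8 = 215.8 kPa.
Normally consolidated clay, so the full stress increment lies on the virgin compression line:
S_c = C_c·H/(1+e₀)·log₁₀(σ'_f/σ'_0) = 0.29×5.7/(1+0.75)×log₁₀(215.8/148)
    = 0.94457 × 0.16379 = 0.1547 m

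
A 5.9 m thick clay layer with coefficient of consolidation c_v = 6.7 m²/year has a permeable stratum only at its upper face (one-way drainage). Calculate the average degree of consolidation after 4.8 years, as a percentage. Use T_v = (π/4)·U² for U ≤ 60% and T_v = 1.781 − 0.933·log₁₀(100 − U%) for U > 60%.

U ≈ 91.7 %

Drainage path length: H_d = H = 5.9 m (single drainage).
T_v = c_v·t/H_d² = 6.7×4.8/5.9² = 0.92387.
T_v = 0.92387 corresponds to the U > 60% branch:
U = 1 − 10^((1.781 − T_v)/0.933)/100 = 0.9171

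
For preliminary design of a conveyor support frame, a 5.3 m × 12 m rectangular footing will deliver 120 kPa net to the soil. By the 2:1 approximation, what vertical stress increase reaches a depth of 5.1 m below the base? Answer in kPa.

Δσ_z ≈ 42.9 kPa

By the 2:1 method the load spreads at 1 horizontal : 2 vertical, so at depth z the loaded area has grown by z in each plan dimension:
Δσ = qBL/((B+z)(L+z)) = 120×5.3×12/((5.3+5.1)(12+5.1)) = 42.915 kPa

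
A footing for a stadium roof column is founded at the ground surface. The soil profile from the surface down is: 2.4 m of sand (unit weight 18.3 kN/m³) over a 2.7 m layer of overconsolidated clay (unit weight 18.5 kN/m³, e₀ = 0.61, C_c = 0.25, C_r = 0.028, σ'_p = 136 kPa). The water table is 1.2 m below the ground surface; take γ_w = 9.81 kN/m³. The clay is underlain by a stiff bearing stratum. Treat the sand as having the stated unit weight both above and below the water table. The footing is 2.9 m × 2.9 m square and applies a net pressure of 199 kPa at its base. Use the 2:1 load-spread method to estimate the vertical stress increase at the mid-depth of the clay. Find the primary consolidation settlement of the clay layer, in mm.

S_c ≈ 12.7 mm

Mid-depth of clay below the ground surface: z = 2.4 + 2.7/2 = 3.75 m.
Total vertical stress at mid-clay: σ_v = 18.3×2.4 + 18.5×1.35 = 68.895 kPa.
Pore pressure: u = 9.81×(3.75 − 1.2) = 25.015 kPa.
Initial effective stress: σ'_0 = σ_v − u = 68.895 − 25.015 = 43.88 kPa.
Stress increase at mid-clay by the 2:1 spreading method:
Δσ = qBL/((B+z)(L+z)) = 199×2.9×2.9/((2.9+3.75)(2.9+3.75)) = 37.845 kPa
Final effective stress: σ'_f = 43.88 + 37.845 = 81.725 kPa.
σ'_f = 81.725 ≤ σ'_p = 136 kPa, so the clay remains overconsolidated and only the recompression index applies:
S_c = C_r·H/(1+e₀)·log₁₀(σ'_f/σ'_0) = 0.028×2.7/1.61×log₁₀(81.725/43.88)
    = 0.046956 × 0.27009 = 0.01268 m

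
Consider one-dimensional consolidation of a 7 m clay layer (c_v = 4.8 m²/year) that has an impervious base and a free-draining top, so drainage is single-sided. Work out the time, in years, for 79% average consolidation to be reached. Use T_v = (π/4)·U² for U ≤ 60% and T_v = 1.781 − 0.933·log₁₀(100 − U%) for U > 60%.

Drainage path length: H_d = H = 7 m (single drainage).
U > 60%: T_v = 1.781 − 0.933·log₁₀(100 − 79) = 0.54737.
t = T_v·H_d²/c_v = 0.54737×7²/4.8 = 5.588 years.

t ≈ 5.59 years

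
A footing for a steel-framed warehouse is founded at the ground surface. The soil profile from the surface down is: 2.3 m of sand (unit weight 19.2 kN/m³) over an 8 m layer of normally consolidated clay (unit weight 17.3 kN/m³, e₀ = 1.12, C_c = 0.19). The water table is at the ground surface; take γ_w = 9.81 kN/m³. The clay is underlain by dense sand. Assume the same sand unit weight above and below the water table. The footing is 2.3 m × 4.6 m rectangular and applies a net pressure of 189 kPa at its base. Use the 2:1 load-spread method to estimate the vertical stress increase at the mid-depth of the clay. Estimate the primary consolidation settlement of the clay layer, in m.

S_c ≈ 0.108 m

Mid-depth of clay below the ground surface: z = 2.3 + 8/2 = 6.3 m.
Total vertical stress at mid-clay: σ_v = 19.2×2.3 + 17.3×4 = 113.36 kPa.
Pore pressure: u = 9.81×(6.3 − 0) = 61.803 kPa.
Initial effective stress: σ'_0 = σ_v − u = 113.36 − 61.803 = 51.557 kPa.
Stress increase at mid-clay by the 2:1 spreading method:
Δσ = qBL/((B+z)(L+z)) = 189×2.3×4.6/((2.3+6.3)(4.6+6.3)) = 21.332 kPa
Final effective stress: σ'_f = σ'_0 + Δσ = 51.557 + 21.332 = 72.889 kPa.
Normally consolidated clay, so the full stress increment lies on the virgin compression line:
S_c = C_c·H/(1+e₀)·log₁₀(σ'_f/σ'_0) = 0.19×8/(1+1.12)×log₁₀(72.889/51.557)
    = 0.71698 × 0.15037 = 0.1078 m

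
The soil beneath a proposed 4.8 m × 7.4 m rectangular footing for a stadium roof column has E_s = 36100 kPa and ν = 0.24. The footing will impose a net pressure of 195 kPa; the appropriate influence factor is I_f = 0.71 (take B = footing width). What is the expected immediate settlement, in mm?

Immediate (elastic) settlement: S_e = q·B·(1−ν²)/E_s · I_f.
S_e = 195 × 4.8 × (1 − 0.24²) / 36100 × 0.71
    = 195 × 4.8 × 0.9424 / 36100 × 0.71
    = 0.01735 m = 17.35 mm

S_e ≈ 17.3 mm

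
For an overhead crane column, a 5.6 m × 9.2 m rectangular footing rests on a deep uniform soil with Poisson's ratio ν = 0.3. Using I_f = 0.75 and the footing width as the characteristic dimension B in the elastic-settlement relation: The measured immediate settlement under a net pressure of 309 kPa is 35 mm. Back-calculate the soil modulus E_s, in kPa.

S_e = q·B·(1−ν²)/E_s · I_f  ⇒  E_s = q·B·(1−ν²)·I_f / S_e.
E_s = 309 × 5.6 × 0.91 × 0.75 / 0.035 = 33740 kPa

E_s ≈ 33700 kPa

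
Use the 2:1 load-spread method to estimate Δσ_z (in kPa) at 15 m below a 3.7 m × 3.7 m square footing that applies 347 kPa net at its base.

Δσ_z ≈ 13.6 kPa

By the 2:1 method the load spreads at 1 horizontal : 2 vertical, so at depth z the loaded area has grown by z in each plan dimension:
Δσ = qBL/((B+z)(L+z)) = 347×3.7×3.7/((3.7+15)(3.7+15)) = 13.585 kPa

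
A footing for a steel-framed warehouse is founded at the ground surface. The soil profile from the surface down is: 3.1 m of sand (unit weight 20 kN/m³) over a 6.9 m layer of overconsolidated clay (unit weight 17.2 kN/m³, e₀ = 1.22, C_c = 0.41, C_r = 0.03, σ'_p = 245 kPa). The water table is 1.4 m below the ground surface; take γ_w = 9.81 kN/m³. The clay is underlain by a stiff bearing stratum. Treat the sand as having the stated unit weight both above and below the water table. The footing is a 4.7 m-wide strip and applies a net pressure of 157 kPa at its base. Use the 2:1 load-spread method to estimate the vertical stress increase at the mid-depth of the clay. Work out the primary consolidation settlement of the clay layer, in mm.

Mid-depth of clay below the ground surface: z = 3.1 + 6.9/2 = 6.55 m.
Total vertical stress at mid-clay: σ_v = 20×3.1 + 17.2×3.45 = 121.34 kPa.
Pore pressure: u = 9.81×(6.55 − 1.4) = 50.522 kPa.
Initial effective stress: σ'_0 = σ_v − u = 121.34 − 50.522 = 70.818 kPa.
Stress increase at mid-clay by the 2:1 spreading method:
Δσ = qB/(B+z) = 157×4.7/(4.7+6.55) = 65.591 kPa
Final effective stress: σ'_f = 70.818 + 65.591 = 136.41 kPa.
σ'_f = 136.41 ≤ σ'_p = 245 kPa, so the clay remains overconsolidated and only the recompression index applies:
S_c = C_r·H/(1+e₀)·log₁₀(σ'_f/σ'_0) = 0.03×6.9/2.22×log₁₀(136.41/70.818)
    = 0.093243 × 0.2847 = 0.02655 m

S_c ≈ 26.5 mm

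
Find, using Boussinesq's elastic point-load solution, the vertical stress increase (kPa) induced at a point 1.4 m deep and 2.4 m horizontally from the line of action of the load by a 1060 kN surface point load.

Δσ_z ≈ 8.39 kPa

Boussinesq vertical stress below a point load on an elastic half-space:
Δσ_z = 3P/(2πz²) · [1 + (r/z)²]^(−5/2)
r/z = 2.4/1.4 = 1.7143; [1+(r/z)²]^(−5/2) = 0.032479.
Δσ_z = 3×1060/(2π×1.4²) × 0.032479 = 258.22 × 0.032479 = 8.387 kPa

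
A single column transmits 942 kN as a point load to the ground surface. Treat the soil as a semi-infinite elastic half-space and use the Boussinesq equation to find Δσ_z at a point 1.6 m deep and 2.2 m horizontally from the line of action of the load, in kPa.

Δσ_z ≈ 12.4 kPa

Boussinesq vertical stress below a point load on an elastic half-space:
Δσ_z = 3P/(2πz²) · [1 + (r/z)²]^(−5/2)
r/z = 2.2/1.6 = 1.375; [1+(r/z)²]^(−5/2) = 0.070392.
Δσ_z = 3×942/(2π×1.6²) × 0.070392 = 175.69 × 0.070392 = 12.37 kPa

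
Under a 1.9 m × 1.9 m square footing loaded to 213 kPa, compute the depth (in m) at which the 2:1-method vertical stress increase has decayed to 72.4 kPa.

2:1 spreading — at depth z the loaded area has grown by z in each plan dimension:
qB²/(B+z)² = Δσ_z ⇒ z = B(√(q/Δσ_z) − 1) = 1.9×(√(213/72.4) − 1) = 1.359 m

z ≈ 1.36 m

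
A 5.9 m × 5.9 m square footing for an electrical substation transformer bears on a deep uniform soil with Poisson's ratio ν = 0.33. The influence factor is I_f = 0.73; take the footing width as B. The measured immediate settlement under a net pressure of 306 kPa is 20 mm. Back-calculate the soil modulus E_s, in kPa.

E_s ≈ 58700 kPa

S_e = q·B·(1−ν²)/E_s · I_f  ⇒  E_s = q·B·(1−ν²)·I_f / S_e.
E_s = 306 × 5.9 × 0.8911 × 0.73 / 0.02 = 58720 kPa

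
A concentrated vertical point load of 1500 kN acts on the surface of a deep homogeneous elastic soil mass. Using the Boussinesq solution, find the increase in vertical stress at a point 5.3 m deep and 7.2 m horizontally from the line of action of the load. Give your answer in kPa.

Δσ_z ≈ 1.87 kPa

Boussinesq vertical stress below a point load on an elastic half-space:
Δσ_z = 3P/(2πz²) · [1 + (r/z)²]^(−5/2)
r/z = 7.2/5.3 = 1.3585; [1+(r/z)²]^(−5/2) = 0.073216.
Δσ_z = 3×1500/(2π×5.3²) × 0.073216 = 25.497 × 0.073216 = 1.867 kPa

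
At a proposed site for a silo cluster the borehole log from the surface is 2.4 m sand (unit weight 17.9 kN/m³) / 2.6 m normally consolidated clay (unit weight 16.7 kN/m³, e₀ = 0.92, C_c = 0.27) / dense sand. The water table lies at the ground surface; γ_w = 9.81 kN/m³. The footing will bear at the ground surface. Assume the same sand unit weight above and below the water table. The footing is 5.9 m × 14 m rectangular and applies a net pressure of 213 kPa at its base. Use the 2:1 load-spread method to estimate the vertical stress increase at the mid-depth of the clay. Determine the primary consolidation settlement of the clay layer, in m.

S_c ≈ 0.244 m

Mid-depth of clay below the ground surface: z = 2.4 + 2.6/2 = 3.7 m.
Total vertical stress at mid-clay: σ_v = 17.9×2.4 + 16.7×1.3 = 64.67 kPa.
Pore pressure: u = 9.81×(3.7 − 0) = 36.297 kPa.
Initial effective stress: σ'_0 = σ_v − u = 64.67 − 36.297 = 28.373 kPa.
Stress increase at mid-clay by the 2:1 spreading method:
Δσ = qBL/((B+z)(L+z)) = 213×5.9×14/((5.9+3.7)(14+3.7)) = 103.54 kPa
Final effective stress: σ'_f = σ'_0 + Δσ = 28.373 + 103.54 = 131.91 kPa.
Normally consolidated clay, so the full stress increment lies on the virgin compression line:
S_c = C_c·H/(1+e₀)·log₁₀(σ'_f/σ'_0) = 0.27×2.6/(1+0.92)×log₁₀(131.91/28.373)
    = 0.36563 × 0.66737 = 0.244 m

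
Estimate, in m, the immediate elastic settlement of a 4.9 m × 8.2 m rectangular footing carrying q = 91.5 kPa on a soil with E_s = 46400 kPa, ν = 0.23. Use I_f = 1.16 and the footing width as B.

Immediate (elastic) settlement: S_e = q·B·(1−ν²)/E_s · I_f.
S_e = 91.5 × 4.9 × (1 − 0.23²) / 46400 × 1.16
    = 91.5 × 4.9 × 0.9471 / 46400 × 1.16
    = 0.01062 m

S_e ≈ 0.0106 m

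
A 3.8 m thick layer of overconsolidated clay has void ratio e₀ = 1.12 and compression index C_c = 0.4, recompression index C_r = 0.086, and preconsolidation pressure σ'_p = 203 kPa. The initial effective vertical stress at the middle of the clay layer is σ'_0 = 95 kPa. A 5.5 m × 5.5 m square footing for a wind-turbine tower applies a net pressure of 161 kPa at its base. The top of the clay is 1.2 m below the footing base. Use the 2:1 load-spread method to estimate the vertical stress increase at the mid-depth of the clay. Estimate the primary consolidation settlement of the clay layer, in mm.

S_c ≈ 35.3 mm

Mid-depth of clay below the footing base: z = 1.2 + 3.8/2 = 3.1 m.
Stress increase at mid-clay by the 2:1 spreading method:
Δσ = qBL/((B+z)(L+z)) = 161×5.5×5.5/((5.5+3.1)(5.5+3.1)) = 65.85 kPa
Final effective stress: σ'_f = 95 + 65.85 = 160.85 kPa.
σ'_f = 160.85 ≤ σ'_p = 203 kPa, so the clay remains overconsolidated and only the recompression index applies:
S_c = C_r·H/(1+e₀)·log₁₀(σ'_f/σ'_0) = 0.086×3.8/2.12×log₁₀(160.85/95)
    = 0.15415 × 0.2287 = 0.03526 m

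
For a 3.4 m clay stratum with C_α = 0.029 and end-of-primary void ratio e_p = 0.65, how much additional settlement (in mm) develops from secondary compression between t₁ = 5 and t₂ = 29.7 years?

Secondary compression: S_s = C_α·H/(1+e_p)·log₁₀(t₂/t₁)
S_s = 0.029×3.4/(1+0.65)×log₁₀(29.7/5)
    = 0.05976 × 0.7738 = 0.04624 m

S_s ≈ 46.2 mm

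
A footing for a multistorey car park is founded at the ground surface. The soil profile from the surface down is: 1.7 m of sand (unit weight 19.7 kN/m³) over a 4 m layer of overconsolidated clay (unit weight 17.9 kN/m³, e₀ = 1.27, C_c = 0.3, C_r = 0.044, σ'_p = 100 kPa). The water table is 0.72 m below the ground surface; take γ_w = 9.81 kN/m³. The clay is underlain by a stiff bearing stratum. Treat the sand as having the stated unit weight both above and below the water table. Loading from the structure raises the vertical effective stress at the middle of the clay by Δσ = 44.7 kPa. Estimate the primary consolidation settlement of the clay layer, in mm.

S_c ≈ 25.2 mm

Mid-depth of clay below the ground surface: z = 1.7 + 4/2 = 3.7 m.
Total vertical stress at mid-clay: σ_v = 19.7×1.7 + 17.9×2 = 69.29 kPa.
Pore pressure: u = 9.81×(3.7 − 0.72) = 29.234 kPa.
Initial effective stress: σ'_0 = σ_v − u = 69.29 − 29.234 = 40.056 kPa.
Final effective stress: σ'_f = 40.056 + 44.7 = 84.756 kPa.
σ'_f = 84.756 ≤ σ'_p = 100 kPa, so the clay remains overconsolidated and only the recompression index applies:
S_c = C_r·H/(1+e₀)·log₁₀(σ'_f/σ'_0) = 0.044×4/2.27×log₁₀(84.756/40.056)
    = 0.077532 × 0.3255 = 0.02524 m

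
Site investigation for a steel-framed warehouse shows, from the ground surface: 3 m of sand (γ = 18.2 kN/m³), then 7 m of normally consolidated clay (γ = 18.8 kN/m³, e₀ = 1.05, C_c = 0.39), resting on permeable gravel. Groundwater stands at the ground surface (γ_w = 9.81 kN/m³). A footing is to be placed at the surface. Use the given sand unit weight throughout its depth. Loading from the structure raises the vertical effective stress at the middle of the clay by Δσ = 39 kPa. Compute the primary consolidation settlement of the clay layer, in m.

Mid-depth of clay below the ground surface: z = 3 + 7/2 = 6.5 m.
Total vertical stress at mid-clay: σ_v = 18.2×3 + 18.8×3.5 = 120.4 kPa.
Pore pressure: u = 9.81×(6.5 − 0) = 63.765 kPa.
Initial effective stress: σ'_0 = σ_v − u = 120.4 − 63.765 = 56.635 kPa.
Final effective stress: σ'_f = σ'_0 + Δσ = 56.635 + 39 = 95.635 kPa.
Normally consolidated clay, so the full stress increment lies on the virgin compression line:
S_c = C_c·H/(1+e₀)·log₁₀(σ'_f/σ'_0) = 0.39×7/(1+1.05)×log₁₀(95.635/56.635)
    = 1.3317 × 0.22753 = 0.303 m

S_c ≈ 0.303 m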